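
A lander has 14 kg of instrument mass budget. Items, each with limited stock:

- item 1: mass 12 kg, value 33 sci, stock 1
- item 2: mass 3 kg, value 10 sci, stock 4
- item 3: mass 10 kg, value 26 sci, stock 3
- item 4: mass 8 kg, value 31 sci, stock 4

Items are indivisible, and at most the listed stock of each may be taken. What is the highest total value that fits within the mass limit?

51 sci

Top feasible selections:
- 2×item 2 + 1×item 4: mass 14, value 51
- 1×item 2 + 1×item 4: mass 11, value 41
- 4×item 2: mass 12, value 40
Best: 51 sci.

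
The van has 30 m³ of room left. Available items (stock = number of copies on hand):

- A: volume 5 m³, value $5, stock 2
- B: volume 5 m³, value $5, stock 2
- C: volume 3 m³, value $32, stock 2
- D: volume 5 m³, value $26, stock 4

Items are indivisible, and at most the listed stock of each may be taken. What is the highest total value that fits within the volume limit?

$168

Best selections within volume 30 and stock limits:
- 2×C + 4×D: volume 26, value 168
- 1×B + 2×C + 3×D: volume 26, value 147
- 1×A + 2×C + 3×D: volume 26, value 147
Best: $168.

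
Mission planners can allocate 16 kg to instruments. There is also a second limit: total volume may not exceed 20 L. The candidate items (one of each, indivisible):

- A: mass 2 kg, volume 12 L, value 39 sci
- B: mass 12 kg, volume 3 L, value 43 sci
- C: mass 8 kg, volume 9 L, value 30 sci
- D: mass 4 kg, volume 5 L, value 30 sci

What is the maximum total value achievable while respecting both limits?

Feasible sets respecting both limits:
- A+B: mass 14, volume 15, value 82
- B+D: mass 16, volume 8, value 73
- A+D: mass 6, volume 17, value 69
Best: 82 sci.

82 sci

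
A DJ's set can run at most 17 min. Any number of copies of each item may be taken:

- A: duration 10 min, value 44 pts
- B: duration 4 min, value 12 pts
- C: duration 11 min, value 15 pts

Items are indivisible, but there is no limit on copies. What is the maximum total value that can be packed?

56 pts

Best value-per-unit is A at 44/10; filling with it alone gives 1×44 = 44.
Optimal mix: 1×A + 1×B → duration 14, value 56.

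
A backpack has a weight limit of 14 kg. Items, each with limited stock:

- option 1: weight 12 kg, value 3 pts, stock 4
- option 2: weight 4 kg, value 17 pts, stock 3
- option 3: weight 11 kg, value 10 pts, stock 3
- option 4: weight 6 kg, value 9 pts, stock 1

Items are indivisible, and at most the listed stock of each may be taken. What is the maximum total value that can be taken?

51 pts

Best selections within weight 14 and stock limits:
- 3×option 2: weight 12, value 51
- 2×option 2 + 1×option 4: weight 14, value 43
Best: 51 pts.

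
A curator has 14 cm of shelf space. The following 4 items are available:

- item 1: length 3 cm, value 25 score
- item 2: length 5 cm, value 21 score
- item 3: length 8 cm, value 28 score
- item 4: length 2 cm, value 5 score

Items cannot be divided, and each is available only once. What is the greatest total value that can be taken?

58 score

Check high-value combinations within 14 cm:
- item 1+item 3+item 4: length 3+8+2=13, value 25+28+5=58
- item 1+item 3: length 3+8=11, value 25+28=53
- item 1+item 2+item 4: length 3+5+2=10, value 25+21+5=51
Best: 58 score.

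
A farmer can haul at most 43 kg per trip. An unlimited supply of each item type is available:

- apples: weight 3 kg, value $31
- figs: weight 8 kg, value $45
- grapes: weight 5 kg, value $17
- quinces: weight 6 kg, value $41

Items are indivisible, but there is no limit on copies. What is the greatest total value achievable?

$434

Best value-per-unit is apples at 31/3, and filling with it alone uses weight 14×3=42. No mix of the others beats 14×31 = 434.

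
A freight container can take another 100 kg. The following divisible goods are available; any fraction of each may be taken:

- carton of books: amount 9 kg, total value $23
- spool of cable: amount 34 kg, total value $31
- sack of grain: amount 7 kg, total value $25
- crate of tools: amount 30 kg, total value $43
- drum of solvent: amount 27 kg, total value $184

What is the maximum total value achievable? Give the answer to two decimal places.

299.62

Take in order of value per unit:
- drum of solvent (184/27 per unit): all 27 → value 184, running total 184.00
- sack of grain (25/7 per unit): all 7 → value 25, running total 209.00
- carton of books (23/9 per unit): all 9 → value 23, running total 232.00
- crate of tools (43/30 per unit): all 30 → value 43, running total 275.00
- spool of cable (31/34 per unit): 27 of 34 → value 27×31/34 = 24.6176, running total 299.62
Total 299.62.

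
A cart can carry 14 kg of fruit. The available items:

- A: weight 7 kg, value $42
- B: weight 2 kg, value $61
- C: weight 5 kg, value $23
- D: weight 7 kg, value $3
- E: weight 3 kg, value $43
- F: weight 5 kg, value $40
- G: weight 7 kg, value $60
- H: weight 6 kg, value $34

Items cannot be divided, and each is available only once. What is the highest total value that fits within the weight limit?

This is a 0/1 knapsack; check combinations near the capacity.
- B+E+G: weight 2+3+7=12, value 61+43+60=164
- B+F+G: weight 2+5+7=14, value 61+40+60=161
- A+B+E: weight 7+2+3=12, value 42+61+43=146
- B+E+F: weight 2+3+5=10, value 61+43+40=144
- B+C+G: weight 2+5+7=14, value 61+23+60=144
Best: $164.

$164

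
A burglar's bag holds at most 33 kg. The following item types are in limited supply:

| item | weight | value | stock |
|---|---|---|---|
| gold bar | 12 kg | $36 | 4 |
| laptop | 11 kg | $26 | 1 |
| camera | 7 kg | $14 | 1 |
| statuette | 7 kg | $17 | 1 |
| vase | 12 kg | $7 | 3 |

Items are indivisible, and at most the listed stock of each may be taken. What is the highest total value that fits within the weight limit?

Best selections within weight 33 and stock limits:
- 2×gold bar + 1×statuette: weight 31, value 89
- 2×gold bar + 1×camera: weight 31, value 86
- 1×gold bar + 1×laptop + 1×statuette: weight 30, value 79
Best: $89.

$89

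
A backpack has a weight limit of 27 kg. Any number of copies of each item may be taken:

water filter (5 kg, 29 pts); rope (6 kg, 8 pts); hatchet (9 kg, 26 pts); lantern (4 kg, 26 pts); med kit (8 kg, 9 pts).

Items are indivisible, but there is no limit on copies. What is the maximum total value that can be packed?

165 pts

Best value-per-unit is lantern at 26/4; filling with it alone gives 6×26 = 156.
Optimal mix: 3×water filter + 3×lantern → weight 27, value 165.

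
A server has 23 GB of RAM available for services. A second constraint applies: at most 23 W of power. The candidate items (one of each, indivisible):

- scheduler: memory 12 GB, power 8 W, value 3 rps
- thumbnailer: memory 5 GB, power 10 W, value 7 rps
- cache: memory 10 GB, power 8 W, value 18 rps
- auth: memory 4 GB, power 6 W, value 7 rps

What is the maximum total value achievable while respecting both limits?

25 rps

Feasible sets respecting both limits:
- thumbnailer+cache: memory 15, power 18, value 25
- cache+auth: memory 14, power 14, value 25
- scheduler+cache: memory 22, power 16, value 21
- cache: memory 10, power 8, value 18
Best: 25 rps.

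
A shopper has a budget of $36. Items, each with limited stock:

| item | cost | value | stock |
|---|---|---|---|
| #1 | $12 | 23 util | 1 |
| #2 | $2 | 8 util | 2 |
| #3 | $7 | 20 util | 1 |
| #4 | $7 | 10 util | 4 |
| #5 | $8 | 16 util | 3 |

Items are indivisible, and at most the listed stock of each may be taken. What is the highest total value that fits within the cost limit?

Top feasible selections:
- 2×#2 + 1×#3 + 3×#5: cost 35, value 84
- 2×#2 + 1×#3 + 1×#4 + 2×#5: cost 34, value 78
- 1×#1 + 1×#2 + 1×#3 + 1×#4 + 1×#5: cost 36, value 77
- 1×#2 + 1×#3 + 3×#5: cost 33, value 76
Best: 84 util.

84 util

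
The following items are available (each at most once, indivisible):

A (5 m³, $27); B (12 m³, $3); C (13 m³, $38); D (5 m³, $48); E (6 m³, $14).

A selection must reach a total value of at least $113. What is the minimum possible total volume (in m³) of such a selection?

Subsets with value ≥ 113, sorted by total volume:
- A+C+D: volume 23, value 113
- A+C+D+E: volume 29, value 127
- A+B+C+D: volume 35, value 116
Minimum volume: 23 m³.

23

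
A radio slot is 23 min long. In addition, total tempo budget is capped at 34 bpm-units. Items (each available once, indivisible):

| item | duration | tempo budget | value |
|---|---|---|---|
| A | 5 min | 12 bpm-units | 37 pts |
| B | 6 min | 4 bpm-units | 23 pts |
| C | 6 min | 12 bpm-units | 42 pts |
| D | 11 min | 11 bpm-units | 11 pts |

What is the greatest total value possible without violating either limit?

102 pts

Feasible sets respecting both limits:
- A+B+C: duration 17, tempo budget 28, value 102
- A+C: duration 11, tempo budget 24, value 79
- B+C+D: duration 23, tempo budget 27, value 76
- A+B+D: duration 22, tempo budget 27, value 71
Best: 102 pts.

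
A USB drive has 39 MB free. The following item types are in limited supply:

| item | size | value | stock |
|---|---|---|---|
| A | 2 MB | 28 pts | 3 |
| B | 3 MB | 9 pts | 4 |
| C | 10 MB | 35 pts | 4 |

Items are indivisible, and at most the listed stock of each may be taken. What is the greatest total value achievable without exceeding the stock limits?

198 pts

Best selections within size 39 and stock limits:
- 3×A + 1×B + 3×C: size 39, value 198
- 3×A + 4×B + 2×C: size 38, value 190
- 3×A + 3×C: size 36, value 189
Best: 198 pts.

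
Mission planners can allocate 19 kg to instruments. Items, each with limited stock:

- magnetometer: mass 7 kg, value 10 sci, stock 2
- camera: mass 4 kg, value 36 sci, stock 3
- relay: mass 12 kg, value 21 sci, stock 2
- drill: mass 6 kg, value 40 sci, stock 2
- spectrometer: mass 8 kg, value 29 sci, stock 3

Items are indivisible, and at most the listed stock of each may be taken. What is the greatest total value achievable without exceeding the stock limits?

Best selections within mass 19 and stock limits:
- 3×camera + 1×drill: mass 18, value 148
- 1×magnetometer + 3×camera: mass 19, value 118
Best: 148 sci.

148 sci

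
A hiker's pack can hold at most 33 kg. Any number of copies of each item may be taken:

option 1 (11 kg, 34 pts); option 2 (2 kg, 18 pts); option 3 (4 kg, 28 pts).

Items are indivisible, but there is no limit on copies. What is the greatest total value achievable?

288 pts

Best value-per-unit is option 2 at 18/2, and filling with it alone uses weight 16×2=32. No mix of the others beats 16×18 = 288.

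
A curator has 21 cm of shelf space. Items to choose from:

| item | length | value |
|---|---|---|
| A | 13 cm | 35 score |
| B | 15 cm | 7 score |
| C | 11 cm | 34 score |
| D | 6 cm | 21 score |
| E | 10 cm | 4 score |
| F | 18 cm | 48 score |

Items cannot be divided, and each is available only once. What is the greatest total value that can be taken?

56 score

Check high-value combinations within 21 cm:
- A+D: length 13+6=19, value 35+21=56
- C+D: length 11+6=17, value 34+21=55
- F: length 18, value 48
Best: 56 score.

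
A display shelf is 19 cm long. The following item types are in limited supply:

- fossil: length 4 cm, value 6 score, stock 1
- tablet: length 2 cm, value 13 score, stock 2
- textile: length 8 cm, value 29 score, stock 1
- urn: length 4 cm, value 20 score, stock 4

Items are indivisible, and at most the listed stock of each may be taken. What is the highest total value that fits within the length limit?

Best selections within length 19 and stock limits:
- 1×tablet + 4×urn: length 18, value 93
- 2×tablet + 3×urn: length 16, value 86
Best: 93 score.

93 score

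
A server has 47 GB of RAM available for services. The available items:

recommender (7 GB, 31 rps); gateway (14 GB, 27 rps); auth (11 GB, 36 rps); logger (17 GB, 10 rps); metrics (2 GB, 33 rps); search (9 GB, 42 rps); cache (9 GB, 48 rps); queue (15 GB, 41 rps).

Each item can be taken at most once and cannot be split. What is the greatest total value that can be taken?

200 rps

Check high-value combinations within 47 GB:
- auth+metrics+search+cache+queue: memory 11+2+9+9+15=46, value 36+33+42+48+41=200
- recommender+metrics+search+cache+queue: memory 7+2+9+9+15=42, value 31+33+42+48+41=195
- recommender+auth+metrics+search+cache: memory 7+11+2+9+9=38, value 31+36+33+42+48=190
Best: 200 rps.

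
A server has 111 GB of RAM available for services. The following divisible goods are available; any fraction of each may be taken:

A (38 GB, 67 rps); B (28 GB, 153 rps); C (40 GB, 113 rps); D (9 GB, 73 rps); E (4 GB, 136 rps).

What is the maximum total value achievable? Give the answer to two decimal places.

527.89

Take in order of value per unit:
- E (136/4 per unit): all 4 → value 136, running total 136.00
- D (73/9 per unit): all 9 → value 73, running total 209.00
- B (153/28 per unit): all 28 → value 153, running total 362.00
- C (113/40 per unit): all 40 → value 113, running total 475.00
- A (67/38 per unit): 30 of 38 → value 30×67/38 = 52.8947, running total 527.89
Total 527.89.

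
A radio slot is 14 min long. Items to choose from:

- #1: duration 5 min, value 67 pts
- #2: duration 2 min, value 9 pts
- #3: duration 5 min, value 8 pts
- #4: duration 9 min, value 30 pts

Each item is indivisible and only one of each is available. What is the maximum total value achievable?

This is a 0/1 knapsack; check combinations near the capacity.
- #1+#4: duration 5+9=14, value 67+30=97
- #1+#2+#3: duration 5+2+5=12, value 67+9+8=84
- #1+#2: duration 5+2=7, value 67+9=76
Best: 97 pts.

97 pts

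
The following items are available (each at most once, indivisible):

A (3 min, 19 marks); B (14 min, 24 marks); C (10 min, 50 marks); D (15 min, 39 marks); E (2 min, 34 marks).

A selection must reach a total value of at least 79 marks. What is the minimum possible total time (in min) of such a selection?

12

Subsets with value ≥ 79, sorted by total time:
- C+E: time 12, value 84
- A+C+E: time 15, value 103
Minimum time: 12 min.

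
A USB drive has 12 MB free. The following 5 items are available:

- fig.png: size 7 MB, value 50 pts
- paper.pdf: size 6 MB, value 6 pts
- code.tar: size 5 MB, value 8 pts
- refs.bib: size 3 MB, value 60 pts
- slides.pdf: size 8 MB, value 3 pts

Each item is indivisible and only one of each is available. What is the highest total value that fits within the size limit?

110 pts

Check high-value combinations within 12 MB:
- fig.png+refs.bib: size 7+3=10, value 50+60=110
- code.tar+refs.bib: size 5+3=8, value 8+60=68
- paper.pdf+refs.bib: size 6+3=9, value 6+60=66
Best: 110 pts.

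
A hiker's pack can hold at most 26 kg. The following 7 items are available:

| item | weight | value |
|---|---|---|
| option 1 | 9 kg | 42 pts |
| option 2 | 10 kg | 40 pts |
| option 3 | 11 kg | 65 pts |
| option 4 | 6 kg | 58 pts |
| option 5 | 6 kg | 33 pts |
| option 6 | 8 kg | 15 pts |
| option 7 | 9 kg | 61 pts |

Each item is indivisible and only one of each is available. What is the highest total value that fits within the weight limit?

This is a 0/1 knapsack; check combinations near the capacity.
- option 3+option 4+option 7: weight 11+6+9=26, value 65+58+61=184
- option 1+option 3+option 4: weight 9+11+6=26, value 42+65+58=165
- option 1+option 4+option 7: weight 9+6+9=24, value 42+58+61=161
- option 2+option 4+option 7: weight 10+6+9=25, value 40+58+61=159
Best: 184 pts.

184 pts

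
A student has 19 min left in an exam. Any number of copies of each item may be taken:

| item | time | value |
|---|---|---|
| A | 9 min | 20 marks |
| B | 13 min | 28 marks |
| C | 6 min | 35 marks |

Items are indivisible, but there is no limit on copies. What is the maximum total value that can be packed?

105 marks

Best value-per-unit is C at 35/6, and filling with it alone uses time 3×6=18. No mix of the others beats 3×35 = 105.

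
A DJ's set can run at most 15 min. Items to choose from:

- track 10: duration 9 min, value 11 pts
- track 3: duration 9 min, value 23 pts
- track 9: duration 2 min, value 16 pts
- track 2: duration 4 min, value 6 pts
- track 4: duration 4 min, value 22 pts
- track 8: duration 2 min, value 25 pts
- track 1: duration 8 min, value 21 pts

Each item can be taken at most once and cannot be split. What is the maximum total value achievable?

70 pts

This is a 0/1 knapsack; check combinations near the capacity.
- track 3+track 4+track 8: duration 9+4+2=15, value 23+22+25=70
- track 9+track 2+track 4+track 8: duration 2+4+4+2=12, value 16+6+22+25=69
- track 4+track 8+track 1: duration 4+2+8=14, value 22+25+21=68
Best: 70 pts.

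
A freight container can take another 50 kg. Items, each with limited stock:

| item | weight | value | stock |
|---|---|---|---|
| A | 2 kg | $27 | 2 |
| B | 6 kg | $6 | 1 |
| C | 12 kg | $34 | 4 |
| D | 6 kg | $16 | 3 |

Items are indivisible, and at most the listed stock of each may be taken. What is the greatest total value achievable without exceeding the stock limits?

Best selections within weight 50 and stock limits:
- 2×A + 3×C + 1×D: weight 46, value 172
- 2×A + 2×C + 3×D: weight 46, value 170
Best: $172.

$172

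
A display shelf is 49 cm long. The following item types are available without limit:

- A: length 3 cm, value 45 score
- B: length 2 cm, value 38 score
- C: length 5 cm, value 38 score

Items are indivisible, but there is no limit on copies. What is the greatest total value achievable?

Best value-per-unit is B at 38/2; filling with it alone gives 24×38 = 912.
Optimal mix: 1×A + 23×B → length 49, value 919.

919 score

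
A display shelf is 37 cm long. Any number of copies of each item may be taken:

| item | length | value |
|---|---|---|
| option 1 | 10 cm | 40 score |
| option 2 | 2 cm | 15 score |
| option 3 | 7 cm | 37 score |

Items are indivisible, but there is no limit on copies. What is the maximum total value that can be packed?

Best value-per-unit is option 2 at 15/2, and filling with it alone uses length 18×2=36. No mix of the others beats 18×15 = 270.

270 score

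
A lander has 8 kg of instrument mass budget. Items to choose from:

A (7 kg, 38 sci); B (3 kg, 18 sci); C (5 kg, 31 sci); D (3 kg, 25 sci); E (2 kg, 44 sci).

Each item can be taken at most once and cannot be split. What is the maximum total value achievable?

Check high-value combinations within 8 kg:
- B+D+E: mass 3+3+2=8, value 18+25+44=87
- C+E: mass 5+2=7, value 31+44=75
- D+E: mass 3+2=5, value 25+44=69
Best: 87 sci.

87 sci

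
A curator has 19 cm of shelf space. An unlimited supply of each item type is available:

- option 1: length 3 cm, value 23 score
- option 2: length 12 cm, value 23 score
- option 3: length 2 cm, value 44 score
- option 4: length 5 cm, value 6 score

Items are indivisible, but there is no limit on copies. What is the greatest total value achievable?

396 score

Best value-per-unit is option 3 at 44/2, and filling with it alone uses length 9×2=18. No mix of the others beats 9×44 = 396.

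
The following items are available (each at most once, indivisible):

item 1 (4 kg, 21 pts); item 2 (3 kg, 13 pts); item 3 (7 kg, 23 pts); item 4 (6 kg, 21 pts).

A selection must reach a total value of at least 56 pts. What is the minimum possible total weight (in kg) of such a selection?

Subsets with value ≥ 56, sorted by total weight:
- item 1+item 2+item 3: weight 14, value 57
- item 2+item 3+item 4: weight 16, value 57
- item 1+item 3+item 4: weight 17, value 65
Minimum weight: 14 kg.

14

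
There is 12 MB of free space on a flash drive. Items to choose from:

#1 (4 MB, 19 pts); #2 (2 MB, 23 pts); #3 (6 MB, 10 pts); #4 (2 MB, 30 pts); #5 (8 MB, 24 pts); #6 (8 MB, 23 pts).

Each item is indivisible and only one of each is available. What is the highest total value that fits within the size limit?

Check high-value combinations within 12 MB:
- #2+#4+#5: size 2+2+8=12, value 23+30+24=77
- #2+#4+#6: size 2+2+8=12, value 23+30+23=76
- #1+#2+#4: size 4+2+2=8, value 19+23+30=72
- #2+#3+#4: size 2+6+2=10, value 23+10+30=63
- #1+#3+#4: size 4+6+2=12, value 19+10+30=59
Best: 77 pts.

77 pts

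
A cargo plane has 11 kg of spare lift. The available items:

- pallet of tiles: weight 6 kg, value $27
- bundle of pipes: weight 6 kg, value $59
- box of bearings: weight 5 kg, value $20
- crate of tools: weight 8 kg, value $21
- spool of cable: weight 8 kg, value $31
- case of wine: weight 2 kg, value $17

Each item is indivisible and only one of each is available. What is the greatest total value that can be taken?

$79

Check high-value combinations within 11 kg:
- bundle of pipes+box of bearings: weight 6+5=11, value 59+20=79
- bundle of pipes+case of wine: weight 6+2=8, value 59+17=76
- bundle of pipes: weight 6, value 59
- spool of cable+case of wine: weight 8+2=10, value 31+17=48
- pallet of tiles+box of bearings: weight 6+5=11, value 27+20=47
Best: $79.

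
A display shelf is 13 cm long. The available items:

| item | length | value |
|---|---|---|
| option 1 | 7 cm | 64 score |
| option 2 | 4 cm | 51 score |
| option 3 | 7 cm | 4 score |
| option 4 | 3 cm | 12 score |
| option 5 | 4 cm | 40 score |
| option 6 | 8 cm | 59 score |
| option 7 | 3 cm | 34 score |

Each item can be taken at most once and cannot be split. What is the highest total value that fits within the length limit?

125 score

This is a 0/1 knapsack; check combinations near the capacity.
- option 2+option 5+option 7: length 4+4+3=11, value 51+40+34=125
- option 1+option 2: length 7+4=11, value 64+51=115
- option 2+option 6: length 4+8=12, value 51+59=110
Best: 125 score.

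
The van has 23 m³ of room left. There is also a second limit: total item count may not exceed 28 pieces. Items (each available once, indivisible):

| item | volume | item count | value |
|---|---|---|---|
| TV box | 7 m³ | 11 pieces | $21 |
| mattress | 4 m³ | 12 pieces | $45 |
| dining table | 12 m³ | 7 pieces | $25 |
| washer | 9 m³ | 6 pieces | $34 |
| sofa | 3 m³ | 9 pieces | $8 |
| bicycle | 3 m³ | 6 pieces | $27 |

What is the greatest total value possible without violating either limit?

Feasible sets respecting both limits:
- mattress+washer+bicycle: volume 16, item count 24, value 106
- mattress+dining table+bicycle: volume 19, item count 25, value 97
- mattress+washer+sofa: volume 16, item count 27, value 87
- TV box+washer+bicycle: volume 19, item count 23, value 82
Best: $106.

$106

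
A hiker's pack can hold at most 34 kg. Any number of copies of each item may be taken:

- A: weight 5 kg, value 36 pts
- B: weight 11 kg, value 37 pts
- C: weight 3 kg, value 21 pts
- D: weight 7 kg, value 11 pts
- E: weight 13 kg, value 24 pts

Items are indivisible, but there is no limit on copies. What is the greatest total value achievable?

Best value-per-unit is A at 36/5; filling with it alone gives 6×36 = 216.
Optimal mix: 5×A + 3×C → weight 34, value 243.

243 pts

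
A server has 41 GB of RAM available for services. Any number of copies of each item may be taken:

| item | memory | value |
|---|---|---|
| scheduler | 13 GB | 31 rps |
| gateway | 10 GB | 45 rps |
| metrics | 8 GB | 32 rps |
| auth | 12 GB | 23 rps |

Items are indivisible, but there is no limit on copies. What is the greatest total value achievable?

Best value-per-unit is gateway at 45/10, and filling with it alone uses memory 4×10=40. No mix of the others beats 4×45 = 180.

180 rps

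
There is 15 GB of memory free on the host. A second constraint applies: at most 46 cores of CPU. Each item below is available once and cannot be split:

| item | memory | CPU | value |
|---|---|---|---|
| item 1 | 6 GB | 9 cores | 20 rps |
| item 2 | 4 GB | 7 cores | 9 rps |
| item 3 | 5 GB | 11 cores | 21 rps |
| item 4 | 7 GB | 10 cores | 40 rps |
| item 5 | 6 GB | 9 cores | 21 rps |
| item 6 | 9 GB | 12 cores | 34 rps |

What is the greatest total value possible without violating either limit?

61 rps

Feasible sets respecting both limits:
- item 3+item 4: memory 12, CPU 21, value 61
- item 4+item 5: memory 13, CPU 19, value 61
- item 1+item 4: memory 13, CPU 19, value 60
Best: 61 rps.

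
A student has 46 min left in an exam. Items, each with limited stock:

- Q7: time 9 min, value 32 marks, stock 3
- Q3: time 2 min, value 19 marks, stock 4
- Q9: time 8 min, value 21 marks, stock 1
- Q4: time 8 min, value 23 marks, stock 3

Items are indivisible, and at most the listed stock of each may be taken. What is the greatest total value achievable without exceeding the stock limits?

Best selections within time 46 and stock limits:
- 3×Q7 + 4×Q3 + 1×Q4: time 43, value 195
- 3×Q7 + 4×Q3 + 1×Q9: time 43, value 193
- 2×Q7 + 4×Q3 + 2×Q4: time 42, value 186
- 2×Q7 + 4×Q3 + 1×Q9 + 1×Q4: time 42, value 184
Best: 195 marks.

195 marks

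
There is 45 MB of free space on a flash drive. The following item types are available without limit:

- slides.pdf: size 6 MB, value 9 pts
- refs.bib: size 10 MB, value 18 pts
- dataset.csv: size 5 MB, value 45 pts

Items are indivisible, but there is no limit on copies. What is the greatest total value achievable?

405 pts

Best value-per-unit is dataset.csv at 45/5, and filling with it alone uses size 9×5=45. No mix of the others beats 9×45 = 405.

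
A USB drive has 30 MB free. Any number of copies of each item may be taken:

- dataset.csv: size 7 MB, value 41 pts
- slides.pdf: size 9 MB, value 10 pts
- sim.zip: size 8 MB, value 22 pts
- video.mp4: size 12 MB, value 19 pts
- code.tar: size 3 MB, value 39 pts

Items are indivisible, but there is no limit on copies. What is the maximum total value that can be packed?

390 pts

Best value-per-unit is code.tar at 39/3, and filling with it alone uses size 10×3=30. No mix of the others beats 10×39 = 390.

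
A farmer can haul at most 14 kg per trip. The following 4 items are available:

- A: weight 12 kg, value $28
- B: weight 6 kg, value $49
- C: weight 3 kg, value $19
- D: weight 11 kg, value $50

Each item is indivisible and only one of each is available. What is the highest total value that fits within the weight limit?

Check high-value combinations within 14 kg:
- C+D: weight 3+11=14, value 19+50=69
- B+C: weight 6+3=9, value 49+19=68
- D: weight 11, value 50
- B: weight 6, value 49
- A: weight 12, value 28
Best: $69.

$69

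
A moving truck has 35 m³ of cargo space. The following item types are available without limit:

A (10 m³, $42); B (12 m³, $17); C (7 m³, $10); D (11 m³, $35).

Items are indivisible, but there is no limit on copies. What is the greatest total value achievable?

$126

Best value-per-unit is A at 42/10, and filling with it alone uses volume 3×10=30. No mix of the others beats 3×42 = 126.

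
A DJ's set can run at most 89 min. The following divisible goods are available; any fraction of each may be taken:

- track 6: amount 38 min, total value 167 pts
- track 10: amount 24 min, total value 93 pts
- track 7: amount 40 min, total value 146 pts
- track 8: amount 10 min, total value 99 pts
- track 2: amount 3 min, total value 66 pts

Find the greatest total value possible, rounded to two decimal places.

Take in order of value per unit:
- track 2 (66/3 per unit): all 3 → value 66, running total 66.00
- track 8 (99/10 per unit): all 10 → value 99, running total 165.00
- track 6 (167/38 per unit): all 38 → value 167, running total 332.00
- track 10 (93/24 per unit): all 24 → value 93, running total 425.00
- track 7 (146/40 per unit): 14 of 40 → value 14×146/40 = 51.1000, running total 476.10
Total 476.10.

476.10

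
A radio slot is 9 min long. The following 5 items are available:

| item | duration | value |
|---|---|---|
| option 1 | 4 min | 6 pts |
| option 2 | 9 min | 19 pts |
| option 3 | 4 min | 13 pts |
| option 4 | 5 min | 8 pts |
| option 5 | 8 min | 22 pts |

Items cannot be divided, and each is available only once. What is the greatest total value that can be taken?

22 pts

Check high-value combinations within 9 min:
- option 5: duration 8, value 22
- option 3+option 4: duration 4+5=9, value 13+8=21
- option 1+option 3: duration 4+4=8, value 6+13=19
- option 2: duration 9, value 19
Best: 22 pts.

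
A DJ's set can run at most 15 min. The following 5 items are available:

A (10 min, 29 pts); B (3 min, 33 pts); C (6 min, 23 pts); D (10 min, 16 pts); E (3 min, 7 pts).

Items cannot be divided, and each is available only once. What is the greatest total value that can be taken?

This is a 0/1 knapsack; check combinations near the capacity.
- B+C+E: duration 3+6+3=12, value 33+23+7=63
- A+B: duration 10+3=13, value 29+33=62
- B+C: duration 3+6=9, value 33+23=56
Best: 63 pts.

63 pts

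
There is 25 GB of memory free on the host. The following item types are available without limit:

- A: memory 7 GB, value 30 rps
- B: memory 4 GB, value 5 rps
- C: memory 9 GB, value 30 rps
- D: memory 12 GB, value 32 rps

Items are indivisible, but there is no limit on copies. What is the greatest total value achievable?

95 rps

Best value-per-unit is A at 30/7; filling with it alone gives 3×30 = 90.
Optimal mix: 3×A + 1×B → memory 25, value 95.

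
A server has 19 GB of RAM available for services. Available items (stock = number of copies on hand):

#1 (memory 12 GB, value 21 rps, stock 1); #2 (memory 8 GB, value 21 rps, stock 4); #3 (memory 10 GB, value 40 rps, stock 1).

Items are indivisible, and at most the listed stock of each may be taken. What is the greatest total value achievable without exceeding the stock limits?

61 rps

Best selections within memory 19 and stock limits:
- 1×#2 + 1×#3: memory 18, value 61
- 2×#2: memory 16, value 42
Best: 61 rps.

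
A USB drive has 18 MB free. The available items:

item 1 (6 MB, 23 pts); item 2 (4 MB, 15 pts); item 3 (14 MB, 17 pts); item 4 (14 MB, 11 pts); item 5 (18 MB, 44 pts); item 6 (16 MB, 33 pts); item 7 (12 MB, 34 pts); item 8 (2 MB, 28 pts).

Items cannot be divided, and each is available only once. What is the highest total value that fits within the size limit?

Check high-value combinations within 18 MB:
- item 2+item 7+item 8: size 4+12+2=18, value 15+34+28=77
- item 1+item 2+item 8: size 6+4+2=12, value 23+15+28=66
- item 7+item 8: size 12+2=14, value 34+28=62
- item 6+item 8: size 16+2=18, value 33+28=61
- item 1+item 7: size 6+12=18, value 23+34=57
Best: 77 pts.

77 pts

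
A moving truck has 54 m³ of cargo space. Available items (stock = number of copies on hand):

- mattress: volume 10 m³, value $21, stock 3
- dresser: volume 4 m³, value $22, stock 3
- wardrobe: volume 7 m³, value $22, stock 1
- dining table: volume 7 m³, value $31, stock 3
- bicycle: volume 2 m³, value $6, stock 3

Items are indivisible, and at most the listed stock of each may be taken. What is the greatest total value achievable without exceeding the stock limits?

$214

Top feasible selections:
- 1×mattress + 3×dresser + 1×wardrobe + 3×dining table + 2×bicycle: volume 54, value 214
- 1×mattress + 3×dresser + 1×wardrobe + 3×dining table + 1×bicycle: volume 52, value 208
- 1×mattress + 3×dresser + 1×wardrobe + 3×dining table: volume 50, value 202
Best: $214.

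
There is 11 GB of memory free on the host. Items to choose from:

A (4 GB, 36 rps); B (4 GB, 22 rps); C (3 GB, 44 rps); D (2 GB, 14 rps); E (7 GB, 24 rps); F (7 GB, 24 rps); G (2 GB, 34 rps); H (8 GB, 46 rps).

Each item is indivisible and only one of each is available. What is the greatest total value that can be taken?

128 rps

This is a 0/1 knapsack; check combinations near the capacity.
- A+C+D+G: memory 4+3+2+2=11, value 36+44+14+34=128
- A+C+G: memory 4+3+2=9, value 36+44+34=114
- B+C+D+G: memory 4+3+2+2=11, value 22+44+14+34=114
- A+B+C: memory 4+4+3=11, value 36+22+44=102
Best: 128 rps.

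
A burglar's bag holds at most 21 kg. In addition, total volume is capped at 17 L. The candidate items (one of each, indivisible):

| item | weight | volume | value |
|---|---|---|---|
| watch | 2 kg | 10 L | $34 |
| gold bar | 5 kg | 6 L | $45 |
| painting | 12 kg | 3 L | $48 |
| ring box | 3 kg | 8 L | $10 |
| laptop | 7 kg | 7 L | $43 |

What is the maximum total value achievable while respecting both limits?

Feasible sets respecting both limits:
- gold bar+painting+ring box: weight 20, volume 17, value 103
- gold bar+painting: weight 17, volume 9, value 93
- painting+laptop: weight 19, volume 10, value 91
Best: $103.

$103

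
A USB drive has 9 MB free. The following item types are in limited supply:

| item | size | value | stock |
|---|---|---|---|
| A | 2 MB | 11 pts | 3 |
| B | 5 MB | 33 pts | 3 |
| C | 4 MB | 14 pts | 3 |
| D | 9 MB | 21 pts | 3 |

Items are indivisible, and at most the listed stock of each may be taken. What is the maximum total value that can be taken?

Best selections within size 9 and stock limits:
- 2×A + 1×B: size 9, value 55
- 1×B + 1×C: size 9, value 47
Best: 55 pts.

55 pts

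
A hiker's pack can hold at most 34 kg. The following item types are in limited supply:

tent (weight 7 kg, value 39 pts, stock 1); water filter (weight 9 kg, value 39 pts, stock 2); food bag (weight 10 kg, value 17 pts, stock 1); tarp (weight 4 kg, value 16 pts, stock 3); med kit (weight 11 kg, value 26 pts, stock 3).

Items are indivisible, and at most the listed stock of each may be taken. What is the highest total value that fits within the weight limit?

149 pts

Best selections within weight 34 and stock limits:
- 1×tent + 2×water filter + 2×tarp: weight 33, value 149
- 1×tent + 2×water filter + 1×tarp: weight 29, value 133
- 1×tent + 1×water filter + 1×food bag + 2×tarp: weight 34, value 127
Best: 149 pts.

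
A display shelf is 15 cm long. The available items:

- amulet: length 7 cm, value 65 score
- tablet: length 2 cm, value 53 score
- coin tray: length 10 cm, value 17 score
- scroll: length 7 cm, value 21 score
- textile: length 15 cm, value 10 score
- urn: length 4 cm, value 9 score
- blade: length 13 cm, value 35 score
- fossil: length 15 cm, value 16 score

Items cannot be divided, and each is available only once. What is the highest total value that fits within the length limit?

127 score

Check high-value combinations within 15 cm:
- amulet+tablet+urn: length 7+2+4=13, value 65+53+9=127
- amulet+tablet: length 7+2=9, value 65+53=118
- tablet+blade: length 2+13=15, value 53+35=88
Best: 127 score.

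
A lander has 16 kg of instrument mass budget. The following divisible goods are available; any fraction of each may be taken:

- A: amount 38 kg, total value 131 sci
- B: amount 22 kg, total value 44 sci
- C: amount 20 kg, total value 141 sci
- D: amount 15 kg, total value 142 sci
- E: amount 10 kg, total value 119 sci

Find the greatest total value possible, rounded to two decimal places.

175.80

Take in order of value per unit:
- E (119/10 per unit): all 10 → value 119, running total 119.00
- D (142/15 per unit): 6 of 15 → value 6×142/15 = 56.8000, running total 175.80
Total 175.80.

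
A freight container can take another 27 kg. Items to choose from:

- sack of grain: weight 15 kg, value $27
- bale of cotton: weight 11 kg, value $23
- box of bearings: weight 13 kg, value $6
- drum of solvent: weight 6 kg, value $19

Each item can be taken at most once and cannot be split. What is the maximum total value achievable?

Check high-value combinations within 27 kg:
- sack of grain+bale of cotton: weight 15+11=26, value 27+23=50
- sack of grain+drum of solvent: weight 15+6=21, value 27+19=46
- bale of cotton+drum of solvent: weight 11+6=17, value 23+19=42
- bale of cotton+box of bearings: weight 11+13=24, value 23+6=29
Best: $50.

$50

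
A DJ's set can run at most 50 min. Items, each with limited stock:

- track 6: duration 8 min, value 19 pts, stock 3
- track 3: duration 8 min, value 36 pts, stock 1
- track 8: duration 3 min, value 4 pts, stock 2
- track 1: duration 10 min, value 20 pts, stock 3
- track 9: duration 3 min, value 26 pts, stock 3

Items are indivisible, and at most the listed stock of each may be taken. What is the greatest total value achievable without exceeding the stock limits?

Top feasible selections:
- 2×track 6 + 1×track 3 + 2×track 8 + 1×track 1 + 3×track 9: duration 49, value 180
- 3×track 6 + 1×track 3 + 2×track 8 + 3×track 9: duration 47, value 179
- 1×track 3 + 1×track 8 + 3×track 1 + 3×track 9: duration 50, value 178
Best: 180 pts.

180 pts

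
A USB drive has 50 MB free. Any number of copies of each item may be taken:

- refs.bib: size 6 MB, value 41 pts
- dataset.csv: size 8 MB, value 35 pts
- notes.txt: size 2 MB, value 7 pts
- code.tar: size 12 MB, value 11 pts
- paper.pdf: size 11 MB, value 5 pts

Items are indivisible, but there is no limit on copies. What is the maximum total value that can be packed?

335 pts

Best value-per-unit is refs.bib at 41/6; filling with it alone gives 8×41 = 328.
Optimal mix: 8×refs.bib + 1×notes.txt → size 50, value 335.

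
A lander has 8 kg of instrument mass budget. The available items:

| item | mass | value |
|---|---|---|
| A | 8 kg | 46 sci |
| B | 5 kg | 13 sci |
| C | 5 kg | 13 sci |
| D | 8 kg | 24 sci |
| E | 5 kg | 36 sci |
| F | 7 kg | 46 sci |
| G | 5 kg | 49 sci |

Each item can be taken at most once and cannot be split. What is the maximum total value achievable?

49 sci

This is a 0/1 knapsack; check combinations near the capacity.
- G: mass 5, value 49
- F: mass 7, value 46
- A: mass 8, value 46
- E: mass 5, value 36
- D: mass 8, value 24
Best: 49 sci.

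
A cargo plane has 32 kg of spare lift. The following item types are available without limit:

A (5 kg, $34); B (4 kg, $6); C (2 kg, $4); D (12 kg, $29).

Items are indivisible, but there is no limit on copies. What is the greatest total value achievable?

$208

Best value-per-unit is A at 34/5; filling with it alone gives 6×34 = 204.
Optimal mix: 6×A + 1×C → weight 32, value 208.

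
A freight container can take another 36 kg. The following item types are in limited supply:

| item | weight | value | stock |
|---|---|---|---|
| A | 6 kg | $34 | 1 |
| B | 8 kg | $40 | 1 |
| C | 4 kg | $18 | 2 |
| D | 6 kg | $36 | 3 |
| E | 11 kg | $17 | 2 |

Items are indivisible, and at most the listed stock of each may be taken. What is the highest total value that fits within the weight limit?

$200

Best selections within weight 36 and stock limits:
- 1×A + 1×B + 1×C + 3×D: weight 36, value 200
- 1×B + 2×C + 3×D: weight 34, value 184
- 1×A + 1×B + 3×D: weight 32, value 182
- 1×A + 1×B + 2×C + 2×D: weight 34, value 182
Best: $200.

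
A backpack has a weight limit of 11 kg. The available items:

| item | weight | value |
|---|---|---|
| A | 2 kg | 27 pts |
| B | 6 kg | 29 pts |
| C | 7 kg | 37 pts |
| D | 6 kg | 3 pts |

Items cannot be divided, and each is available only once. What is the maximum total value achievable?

64 pts

This is a 0/1 knapsack; check combinations near the capacity.
- A+C: weight 2+7=9, value 27+37=64
- A+B: weight 2+6=8, value 27+29=56
- C: weight 7, value 37
- A+D: weight 2+6=8, value 27+3=30
Best: 64 pts.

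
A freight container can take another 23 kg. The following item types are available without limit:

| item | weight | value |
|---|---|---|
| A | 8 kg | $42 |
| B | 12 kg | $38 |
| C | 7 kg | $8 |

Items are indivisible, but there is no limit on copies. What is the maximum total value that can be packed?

$92

Best value-per-unit is A at 42/8; filling with it alone gives 2×42 = 84.
Optimal mix: 2×A + 1×C → weight 23, value 92.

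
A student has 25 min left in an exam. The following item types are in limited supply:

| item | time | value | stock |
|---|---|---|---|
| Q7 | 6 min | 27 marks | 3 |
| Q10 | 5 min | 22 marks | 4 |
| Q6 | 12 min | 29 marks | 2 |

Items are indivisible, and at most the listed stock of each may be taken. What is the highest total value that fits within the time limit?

Best selections within time 25 and stock limits:
- 3×Q7 + 1×Q10: time 23, value 103
- 2×Q7 + 2×Q10: time 22, value 98
- 1×Q7 + 3×Q10: time 21, value 93
Best: 103 marks.

103 marks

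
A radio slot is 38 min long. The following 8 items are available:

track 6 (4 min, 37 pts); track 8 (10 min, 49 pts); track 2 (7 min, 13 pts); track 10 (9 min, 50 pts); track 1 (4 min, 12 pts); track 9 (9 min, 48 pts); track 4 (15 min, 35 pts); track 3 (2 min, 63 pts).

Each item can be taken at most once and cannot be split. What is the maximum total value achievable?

259 pts

Check high-value combinations within 38 min:
- track 6+track 8+track 10+track 1+track 9+track 3: duration 4+10+9+4+9+2=38, value 37+49+50+12+48+63=259
- track 6+track 8+track 10+track 9+track 3: duration 4+10+9+9+2=34, value 37+49+50+48+63=247
- track 6+track 8+track 2+track 10+track 1+track 3: duration 4+10+7+9+4+2=36, value 37+49+13+50+12+63=224
- track 6+track 2+track 10+track 1+track 9+track 3: duration 4+7+9+4+9+2=35, value 37+13+50+12+48+63=223
- track 8+track 2+track 10+track 9+track 3: duration 10+7+9+9+2=37, value 49+13+50+48+63=223
Best: 259 pts.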